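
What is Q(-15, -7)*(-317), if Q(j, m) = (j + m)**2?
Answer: -153428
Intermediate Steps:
Q(-15, -7)*(-317) = (-15 - 7)**2*(-317) = (-22)**2*(-317) = 484*(-317) = -153428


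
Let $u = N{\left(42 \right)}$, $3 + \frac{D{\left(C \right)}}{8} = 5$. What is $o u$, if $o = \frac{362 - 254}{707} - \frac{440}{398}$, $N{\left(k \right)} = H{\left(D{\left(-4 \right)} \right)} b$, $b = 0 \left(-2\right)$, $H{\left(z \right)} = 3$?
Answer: $0$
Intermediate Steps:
$D{\left(C \right)} = 16$ ($D{\left(C \right)} = -24 + 8 \cdot 5 = -24 + 40 = 16$)
$b = 0$
$N{\left(k \right)} = 0$ ($N{\left(k \right)} = 3 \cdot 0 = 0$)
$u = 0$
$o = - \frac{134048}{140693}$ ($o = \left(362 - 254\right) \frac{1}{707} - \frac{220}{199} = 108 \cdot \frac{1}{707} - \frac{220}{199} = \frac{108}{707} - \frac{220}{199} = - \frac{134048}{140693} \approx -0.95277$)
$o u = \left(- \frac{134048}{140693}\right) 0 = 0$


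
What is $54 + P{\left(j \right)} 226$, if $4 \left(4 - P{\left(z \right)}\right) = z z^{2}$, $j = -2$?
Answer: $1410$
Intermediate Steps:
$P{\left(z \right)} = 4 - \frac{z^{3}}{4}$ ($P{\left(z \right)} = 4 - \frac{z z^{2}}{4} = 4 - \frac{z^{3}}{4}$)
$54 + P{\left(j \right)} 226 = 54 + \left(4 - \frac{\left(-2\right)^{3}}{4}\right) 226 = 54 + \left(4 - -2\right) 226 = 54 + \left(4 + 2\right) 226 = 54 + 6 \cdot 226 = 54 + 1356 = 1410$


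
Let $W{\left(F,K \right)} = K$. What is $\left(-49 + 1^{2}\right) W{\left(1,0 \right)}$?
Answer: $0$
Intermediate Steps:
$\left(-49 + 1^{2}\right) W{\left(1,0 \right)} = \left(-49 + 1^{2}\right) 0 = \left(-49 + 1\right) 0 = \left(-48\right) 0 = 0$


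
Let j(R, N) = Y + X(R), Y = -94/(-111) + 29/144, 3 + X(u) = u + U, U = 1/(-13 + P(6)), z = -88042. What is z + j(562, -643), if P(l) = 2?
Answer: -5127147557/58608 ≈ -87482.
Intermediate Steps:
U = -1/11 (U = 1/(-13 + 2) = 1/(-11) = -1/11 ≈ -0.090909)
X(u) = -34/11 + u (X(u) = -3 + (u - 1/11) = -3 + (-1/11 + u) = -34/11 + u)
Y = 5585/5328 (Y = -94*(-1/111) + 29*(1/144) = 94/111 + 29/144 = 5585/5328 ≈ 1.0482)
j(R, N) = -119717/58608 + R (j(R, N) = 5585/5328 + (-34/11 + R) = -119717/58608 + R)
z + j(562, -643) = -88042 + (-119717/58608 + 562) = -88042 + 32817979/58608 = -5127147557/58608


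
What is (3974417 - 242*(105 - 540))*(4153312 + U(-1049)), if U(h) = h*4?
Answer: 16927094606692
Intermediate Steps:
U(h) = 4*h
(3974417 - 242*(105 - 540))*(4153312 + U(-1049)) = (3974417 - 242*(105 - 540))*(4153312 + 4*(-1049)) = (3974417 - 242*(-435))*(4153312 - 4196) = (3974417 + 105270)*4149116 = 4079687*4149116 = 16927094606692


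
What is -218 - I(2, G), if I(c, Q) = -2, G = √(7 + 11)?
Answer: -216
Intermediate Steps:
G = 3*√2 (G = √18 = 3*√2 ≈ 4.2426)
-218 - I(2, G) = -218 - 1*(-2) = -218 + 2 = -216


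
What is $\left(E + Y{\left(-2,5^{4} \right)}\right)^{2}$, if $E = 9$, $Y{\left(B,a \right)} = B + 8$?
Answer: $225$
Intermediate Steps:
$Y{\left(B,a \right)} = 8 + B$
$\left(E + Y{\left(-2,5^{4} \right)}\right)^{2} = \left(9 + \left(8 - 2\right)\right)^{2} = \left(9 + 6\right)^{2} = 15^{2} = 225$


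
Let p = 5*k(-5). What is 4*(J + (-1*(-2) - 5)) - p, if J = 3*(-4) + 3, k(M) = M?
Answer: -23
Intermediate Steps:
J = -9 (J = -12 + 3 = -9)
p = -25 (p = 5*(-5) = -25)
4*(J + (-1*(-2) - 5)) - p = 4*(-9 + (-1*(-2) - 5)) - 1*(-25) = 4*(-9 + (2 - 5)) + 25 = 4*(-9 - 3) + 25 = 4*(-12) + 25 = -48 + 25 = -23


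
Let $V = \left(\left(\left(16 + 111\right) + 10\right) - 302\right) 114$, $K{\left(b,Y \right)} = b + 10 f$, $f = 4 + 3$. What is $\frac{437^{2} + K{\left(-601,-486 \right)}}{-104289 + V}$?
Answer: $- \frac{190438}{123099} \approx -1.547$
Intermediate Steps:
$f = 7$
$K{\left(b,Y \right)} = 70 + b$ ($K{\left(b,Y \right)} = b + 10 \cdot 7 = b + 70 = 70 + b$)
$V = -18810$ ($V = \left(\left(127 + 10\right) - 302\right) 114 = \left(137 - 302\right) 114 = \left(-165\right) 114 = -18810$)
$\frac{437^{2} + K{\left(-601,-486 \right)}}{-104289 + V} = \frac{437^{2} + \left(70 - 601\right)}{-104289 - 18810} = \frac{190969 - 531}{-123099} = 190438 \left(- \frac{1}{123099}\right) = - \frac{190438}{123099}$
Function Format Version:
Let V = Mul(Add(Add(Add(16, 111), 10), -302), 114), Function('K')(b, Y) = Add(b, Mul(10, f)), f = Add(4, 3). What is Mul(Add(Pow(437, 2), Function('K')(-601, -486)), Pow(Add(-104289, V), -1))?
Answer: Rational(-190438, 123099) ≈ -1.5470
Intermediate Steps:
f = 7
Function('K')(b, Y) = Add(70, b) (Function('K')(b, Y) = Add(b, Mul(10, 7)) = Add(b, 70) = Add(70, b))
V = -18810 (V = Mul(Add(Add(127, 10), -302), 114) = Mul(Add(137, -302), 114) = Mul(-165, 114) = -18810)
Mul(Add(Pow(437, 2), Function('K')(-601, -486)), Pow(Add(-104289, V), -1)) = Mul(Add(Pow(437, 2), Add(70, -601)), Pow(Add(-104289, -18810), -1)) = Mul(Add(190969, -531), Pow(-123099, -1)) = Mul(190438, Rational(-1, 123099)) = Rational(-190438, 123099)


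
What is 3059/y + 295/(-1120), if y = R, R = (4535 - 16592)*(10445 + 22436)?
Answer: -23391012019/88803952608 ≈ -0.26340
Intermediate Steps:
R = -396446217 (R = -12057*32881 = -396446217)
y = -396446217
3059/y + 295/(-1120) = 3059/(-396446217) + 295/(-1120) = 3059*(-1/396446217) + 295*(-1/1120) = -3059/396446217 - 59/224 = -23391012019/88803952608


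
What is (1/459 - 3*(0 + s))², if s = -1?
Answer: 1898884/210681 ≈ 9.0131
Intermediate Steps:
(1/459 - 3*(0 + s))² = (1/459 - 3*(0 - 1))² = (1/459 - 3*(-1))² = (1/459 + 3)² = (1378/459)² = 1898884/210681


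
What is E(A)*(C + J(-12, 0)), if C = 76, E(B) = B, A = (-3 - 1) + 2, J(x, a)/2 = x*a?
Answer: -152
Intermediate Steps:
J(x, a) = 2*a*x (J(x, a) = 2*(x*a) = 2*(a*x) = 2*a*x)
A = -2 (A = -4 + 2 = -2)
E(A)*(C + J(-12, 0)) = -2*(76 + 2*0*(-12)) = -2*(76 + 0) = -2*76 = -152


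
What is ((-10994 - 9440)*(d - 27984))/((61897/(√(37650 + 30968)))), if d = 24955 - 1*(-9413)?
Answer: -7673568*√68618/3641 ≈ -5.5207e+5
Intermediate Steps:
d = 34368 (d = 24955 + 9413 = 34368)
((-10994 - 9440)*(d - 27984))/((61897/(√(37650 + 30968)))) = ((-10994 - 9440)*(34368 - 27984))/((61897/(√(37650 + 30968)))) = (-20434*6384)/((61897/(√68618))) = -130450656*√68618/61897 = -7673568*√68618/3641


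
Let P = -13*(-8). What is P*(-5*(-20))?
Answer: 10400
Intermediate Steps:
P = 104
P*(-5*(-20)) = 104*(-5*(-20)) = 104*100 = 10400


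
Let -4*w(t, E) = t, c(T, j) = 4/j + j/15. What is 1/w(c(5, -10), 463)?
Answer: 15/4 ≈ 3.7500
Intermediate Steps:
c(T, j) = 4/j + j/15 (c(T, j) = 4/j + j*(1/15) = 4/j + j/15)
w(t, E) = -t/4
1/w(c(5, -10), 463) = 1/(-(4/(-10) + (1/15)*(-10))/4) = 1/(-(4*(-⅒) - ⅔)/4) = 1/(-(-⅖ - ⅔)/4) = 1/(-¼*(-16/15)) = 1/(4/15) = 15/4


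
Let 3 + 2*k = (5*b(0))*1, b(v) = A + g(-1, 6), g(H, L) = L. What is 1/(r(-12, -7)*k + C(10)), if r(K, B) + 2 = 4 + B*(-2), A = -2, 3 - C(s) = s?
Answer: 1/129 ≈ 0.0077519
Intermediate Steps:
C(s) = 3 - s
r(K, B) = 2 - 2*B (r(K, B) = -2 + (4 + B*(-2)) = -2 + (4 - 2*B) = 2 - 2*B)
b(v) = 4 (b(v) = -2 + 6 = 4)
k = 17/2 (k = -3/2 + ((5*4)*1)/2 = -3/2 + (20*1)/2 = -3/2 + (½)*20 = -3/2 + 10 = 17/2 ≈ 8.5000)
1/(r(-12, -7)*k + C(10)) = 1/((2 - 2*(-7))*(17/2) + (3 - 1*10)) = 1/((2 + 14)*(17/2) + (3 - 10)) = 1/(16*(17/2) - 7) = 1/(136 - 7) = 1/129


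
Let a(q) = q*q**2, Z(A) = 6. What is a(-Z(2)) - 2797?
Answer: -3013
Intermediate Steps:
a(q) = q**3
a(-Z(2)) - 2797 = (-1*6)**3 - 2797 = (-6)**3 - 2797 = -216 - 2797 = -3013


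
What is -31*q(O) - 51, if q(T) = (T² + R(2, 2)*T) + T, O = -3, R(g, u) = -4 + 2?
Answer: -423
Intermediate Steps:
R(g, u) = -2
q(T) = T² - T (q(T) = (T² - 2*T) + T = T² - T)
-31*q(O) - 51 = -(-93)*(-1 - 3) - 51 = -(-93)*(-4) - 51 = -31*12 - 51 = -372 - 51 = -423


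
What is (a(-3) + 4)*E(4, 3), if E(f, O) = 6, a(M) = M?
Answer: 6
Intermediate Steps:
(a(-3) + 4)*E(4, 3) = (-3 + 4)*6 = 1*6 = 6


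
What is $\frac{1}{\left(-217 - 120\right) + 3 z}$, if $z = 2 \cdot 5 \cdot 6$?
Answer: $- \frac{1}{157} \approx -0.0063694$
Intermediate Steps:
$z = 60$ ($z = 10 \cdot 6 = 60$)
$\frac{1}{\left(-217 - 120\right) + 3 z} = \frac{1}{\left(-217 - 120\right) + 3 \cdot 60} = \frac{1}{-337 + 180} = \frac{1}{-157} = - \frac{1}{157}$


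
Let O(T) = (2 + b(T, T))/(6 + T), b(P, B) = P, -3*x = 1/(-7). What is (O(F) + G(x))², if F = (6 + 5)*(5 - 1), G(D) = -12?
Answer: 76729/625 ≈ 122.77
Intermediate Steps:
x = 1/21 (x = -⅓/(-7) = -⅓*(-⅐) = 1/21 ≈ 0.047619)
F = 44 (F = 11*4 = 44)
O(T) = (2 + T)/(6 + T)
(O(F) + G(x))² = ((2 + 44)/(6 + 44) - 12)² = (46/50 - 12)² = ((1/50)*46 - 12)² = (23/25 - 12)² = (-277/25)² = 76729/625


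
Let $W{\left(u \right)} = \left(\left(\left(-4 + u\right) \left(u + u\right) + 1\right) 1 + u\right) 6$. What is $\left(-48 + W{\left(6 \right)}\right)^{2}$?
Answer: $19044$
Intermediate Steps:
$W{\left(u \right)} = 6 + 6 u + 12 u \left(-4 + u\right)$ ($W{\left(u \right)} = \left(\left(\left(-4 + u\right) 2 u + 1\right) 1 + u\right) 6 = \left(\left(2 u \left(-4 + u\right) + 1\right) 1 + u\right) 6 = \left(\left(1 + 2 u \left(-4 + u\right)\right) 1 + u\right) 6 = \left(\left(1 + 2 u \left(-4 + u\right)\right) + u\right) 6 = \left(1 + u + 2 u \left(-4 + u\right)\right) 6 = 6 + 6 u + 12 u \left(-4 + u\right)$)
$\left(-48 + W{\left(6 \right)}\right)^{2} = \left(-48 + \left(6 - 252 + 12 \cdot 6^{2}\right)\right)^{2} = \left(-48 + \left(6 - 252 + 12 \cdot 36\right)\right)^{2} = \left(-48 + \left(6 - 252 + 432\right)\right)^{2} = \left(-48 + 186\right)^{2} = 138^{2} = 19044$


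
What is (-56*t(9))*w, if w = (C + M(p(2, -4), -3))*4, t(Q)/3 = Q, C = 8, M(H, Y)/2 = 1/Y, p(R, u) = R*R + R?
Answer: -44352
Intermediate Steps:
p(R, u) = R + R**2 (p(R, u) = R**2 + R = R + R**2)
M(H, Y) = 2/Y
t(Q) = 3*Q
w = 88/3 (w = (8 + 2/(-3))*4 = (8 + 2*(-1/3))*4 = (8 - 2/3)*4 = (22/3)*4 = 88/3 ≈ 29.333)
(-56*t(9))*w = -168*9*(88/3) = -56*27*(88/3) = -1512*88/3 = -44352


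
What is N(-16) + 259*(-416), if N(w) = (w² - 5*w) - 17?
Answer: -107425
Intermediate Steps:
N(w) = -17 + w² - 5*w
N(-16) + 259*(-416) = (-17 + (-16)² - 5*(-16)) + 259*(-416) = (-17 + 256 + 80) - 107744 = 319 - 107744 = -107425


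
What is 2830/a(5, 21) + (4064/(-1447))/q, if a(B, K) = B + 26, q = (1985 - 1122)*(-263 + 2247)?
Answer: 7067987133/77423182 ≈ 91.290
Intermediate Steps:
q = 1712192 (q = 863*1984 = 1712192)
a(B, K) = 26 + B
2830/a(5, 21) + (4064/(-1447))/q = 2830/(26 + 5) + (4064/(-1447))/1712192 = 2830/31 + (4064*(-1/1447))*(1/1712192) = 2830*(1/31) - 4064/1447*1/1712192 = 2830/31 - 127/77423182 = 7067987133/77423182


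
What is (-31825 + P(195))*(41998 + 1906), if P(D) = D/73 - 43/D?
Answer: -19888248093056/14235 ≈ -1.3971e+9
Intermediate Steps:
P(D) = -43/D + D/73 (P(D) = D*(1/73) - 43/D = D/73 - 43/D = -43/D + D/73)
(-31825 + P(195))*(41998 + 1906) = (-31825 + (-43/195 + (1/73)*195))*(41998 + 1906) = (-31825 + (-43*1/195 + 195/73))*43904 = (-31825 + (-43/195 + 195/73))*43904 = (-31825 + 34886/14235)*43904 = -452993989/14235*43904 = -19888248093056/14235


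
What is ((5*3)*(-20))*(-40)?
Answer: 12000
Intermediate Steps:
((5*3)*(-20))*(-40) = (15*(-20))*(-40) = -300*(-40) = 12000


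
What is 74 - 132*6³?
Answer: -28438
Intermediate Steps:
74 - 132*6³ = 74 - 132*216 = 74 - 28512 = -28438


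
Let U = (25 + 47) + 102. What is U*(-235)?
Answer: -40890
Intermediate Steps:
U = 174 (U = 72 + 102 = 174)
U*(-235) = 174*(-235) = -40890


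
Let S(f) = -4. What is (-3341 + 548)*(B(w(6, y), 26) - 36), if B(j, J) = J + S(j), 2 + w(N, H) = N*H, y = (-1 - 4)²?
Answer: 39102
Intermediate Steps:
y = 25 (y = (-5)² = 25)
w(N, H) = -2 + H*N (w(N, H) = -2 + N*H = -2 + H*N)
B(j, J) = -4 + J (B(j, J) = J - 4 = -4 + J)
(-3341 + 548)*(B(w(6, y), 26) - 36) = (-3341 + 548)*((-4 + 26) - 36) = -2793*(22 - 36) = -2793*(-14) = 39102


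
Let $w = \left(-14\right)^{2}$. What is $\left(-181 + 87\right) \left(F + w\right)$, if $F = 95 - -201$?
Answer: $-46248$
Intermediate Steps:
$F = 296$ ($F = 95 + 201 = 296$)
$w = 196$
$\left(-181 + 87\right) \left(F + w\right) = \left(-181 + 87\right) \left(296 + 196\right) = \left(-94\right) 492 = -46248$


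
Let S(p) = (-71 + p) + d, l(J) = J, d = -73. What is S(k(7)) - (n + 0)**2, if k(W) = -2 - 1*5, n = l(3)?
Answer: -160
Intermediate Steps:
n = 3
k(W) = -7 (k(W) = -2 - 5 = -7)
S(p) = -144 + p (S(p) = (-71 + p) - 73 = -144 + p)
S(k(7)) - (n + 0)**2 = (-144 - 7) - (3 + 0)**2 = -151 - 1*3**2 = -151 - 1*9 = -151 - 9 = -160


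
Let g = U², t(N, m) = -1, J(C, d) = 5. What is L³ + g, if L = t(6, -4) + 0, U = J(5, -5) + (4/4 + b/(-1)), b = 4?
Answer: 3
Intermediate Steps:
U = 2 (U = 5 + (4/4 + 4/(-1)) = 5 + (4*(¼) + 4*(-1)) = 5 + (1 - 4) = 5 - 3 = 2)
L = -1 (L = -1 + 0 = -1)
g = 4 (g = 2² = 4)
L³ + g = (-1)³ + 4 = -1 + 4 = 3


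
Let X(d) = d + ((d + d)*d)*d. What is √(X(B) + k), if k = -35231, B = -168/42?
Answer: I*√35363 ≈ 188.05*I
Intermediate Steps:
B = -4 (B = -168*1/42 = -4)
X(d) = d + 2*d³ (X(d) = d + ((2*d)*d)*d = d + (2*d²)*d = d + 2*d³)
√(X(B) + k) = √((-4 + 2*(-4)³) - 35231) = √((-4 + 2*(-64)) - 35231) = √((-4 - 128) - 35231) = √(-132 - 35231) = √(-35363) = I*√35363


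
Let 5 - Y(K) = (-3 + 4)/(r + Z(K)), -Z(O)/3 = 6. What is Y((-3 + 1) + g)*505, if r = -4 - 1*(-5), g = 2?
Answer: 43430/17 ≈ 2554.7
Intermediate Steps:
Z(O) = -18 (Z(O) = -3*6 = -18)
r = 1 (r = -4 + 5 = 1)
Y(K) = 86/17 (Y(K) = 5 - (-3 + 4)/(1 - 18) = 5 - 1/(-17) = 5 - (-1)/17 = 5 - 1*(-1/17) = 5 + 1/17 = 86/17)
Y((-3 + 1) + g)*505 = (86/17)*505 = 43430/17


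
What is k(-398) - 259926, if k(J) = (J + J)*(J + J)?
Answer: 373690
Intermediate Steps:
k(J) = 4*J**2 (k(J) = (2*J)*(2*J) = 4*J**2)
k(-398) - 259926 = 4*(-398)**2 - 259926 = 4*158404 - 259926 = 633616 - 259926 = 373690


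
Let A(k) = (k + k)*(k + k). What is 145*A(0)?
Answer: 0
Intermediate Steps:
A(k) = 4*k**2 (A(k) = (2*k)*(2*k) = 4*k**2)
145*A(0) = 145*(4*0**2) = 145*(4*0) = 145*0 = 0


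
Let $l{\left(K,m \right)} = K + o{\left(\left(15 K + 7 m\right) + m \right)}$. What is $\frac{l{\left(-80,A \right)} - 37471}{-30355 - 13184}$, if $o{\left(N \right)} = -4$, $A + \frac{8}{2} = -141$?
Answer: $\frac{37555}{43539} \approx 0.86256$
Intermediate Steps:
$A = -145$ ($A = -4 - 141 = -145$)
$l{\left(K,m \right)} = -4 + K$ ($l{\left(K,m \right)} = K - 4 = -4 + K$)
$\frac{l{\left(-80,A \right)} - 37471}{-30355 - 13184} = \frac{\left(-4 - 80\right) - 37471}{-30355 - 13184} = \frac{-84 - 37471}{-43539} = \left(-37555\right) \left(- \frac{1}{43539}\right) = \frac{37555}{43539}$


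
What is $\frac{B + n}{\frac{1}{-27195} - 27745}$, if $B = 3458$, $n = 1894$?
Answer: $- \frac{36386910}{188631319} \approx -0.1929$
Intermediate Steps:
$\frac{B + n}{\frac{1}{-27195} - 27745} = \frac{3458 + 1894}{\frac{1}{-27195} - 27745} = \frac{5352}{- \frac{1}{27195} - 27745} = \frac{5352}{- \frac{754525276}{27195}} = 5352 \left(- \frac{27195}{754525276}\right) = - \frac{36386910}{188631319}$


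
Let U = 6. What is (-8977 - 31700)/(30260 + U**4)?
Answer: -5811/4508 ≈ -1.2890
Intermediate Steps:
(-8977 - 31700)/(30260 + U**4) = (-8977 - 31700)/(30260 + 6**4) = -40677/(30260 + 1296) = -40677/31556 = -40677*1/31556 = -5811/4508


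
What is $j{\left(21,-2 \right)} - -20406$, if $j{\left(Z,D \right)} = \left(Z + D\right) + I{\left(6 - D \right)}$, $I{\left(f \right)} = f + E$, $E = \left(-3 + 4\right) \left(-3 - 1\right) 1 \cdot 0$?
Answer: $20433$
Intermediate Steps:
$E = 0$ ($E = 1 \left(-3 - 1\right) 1 \cdot 0 = 1 \left(-4\right) 1 \cdot 0 = \left(-4\right) 1 \cdot 0 = \left(-4\right) 0 = 0$)
$I{\left(f \right)} = f$ ($I{\left(f \right)} = f + 0 = f$)
$j{\left(Z,D \right)} = 6 + Z$ ($j{\left(Z,D \right)} = \left(Z + D\right) - \left(-6 + D\right) = \left(D + Z\right) - \left(-6 + D\right) = 6 + Z$)
$j{\left(21,-2 \right)} - -20406 = \left(6 + 21\right) - -20406 = 27 + 20406 = 20433$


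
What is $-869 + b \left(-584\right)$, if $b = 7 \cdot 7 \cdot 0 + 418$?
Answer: $-244981$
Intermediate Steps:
$b = 418$ ($b = 49 \cdot 0 + 418 = 0 + 418 = 418$)
$-869 + b \left(-584\right) = -869 + 418 \left(-584\right) = -869 - 244112 = -244981$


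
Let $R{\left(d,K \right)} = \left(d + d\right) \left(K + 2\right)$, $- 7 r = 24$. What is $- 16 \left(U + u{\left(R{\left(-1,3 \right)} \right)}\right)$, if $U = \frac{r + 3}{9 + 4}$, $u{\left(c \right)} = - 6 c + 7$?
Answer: $- \frac{97504}{91} \approx -1071.5$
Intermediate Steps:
$r = - \frac{24}{7}$ ($r = \left(- \frac{1}{7}\right) 24 = - \frac{24}{7} \approx -3.4286$)
$R{\left(d,K \right)} = 2 d \left(2 + K\right)$
$u{\left(c \right)} = 7 - 6 c$
$U = - \frac{3}{91}$ ($U = \frac{- \frac{24}{7} + 3}{9 + 4} = - \frac{3}{7 \cdot 13} = \left(- \frac{3}{7}\right) \frac{1}{13} = - \frac{3}{91} \approx -0.032967$)
$- 16 \left(U + u{\left(R{\left(-1,3 \right)} \right)}\right) = - 16 \left(- \frac{3}{91} - \left(-7 + 6 \cdot 2 \left(-1\right) \left(2 + 3\right)\right)\right) = - 16 \left(- \frac{3}{91} - \left(-7 + 6 \cdot 2 \left(-1\right) 5\right)\right) = - 16 \left(- \frac{3}{91} + \left(7 - -60\right)\right) = - 16 \left(- \frac{3}{91} + \left(7 + 60\right)\right) = - 16 \left(- \frac{3}{91} + 67\right) = \left(-16\right) \frac{6094}{91} = - \frac{97504}{91}$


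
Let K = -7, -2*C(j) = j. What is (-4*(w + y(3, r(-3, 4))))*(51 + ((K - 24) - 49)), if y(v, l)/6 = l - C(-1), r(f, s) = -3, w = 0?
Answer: -2436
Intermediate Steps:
C(j) = -j/2
y(v, l) = -3 + 6*l (y(v, l) = 6*(l - (-1)*(-1)/2) = 6*(l - 1*1/2) = 6*(l - 1/2) = 6*(-1/2 + l) = -3 + 6*l)
(-4*(w + y(3, r(-3, 4))))*(51 + ((K - 24) - 49)) = (-4*(0 + (-3 + 6*(-3))))*(51 + ((-7 - 24) - 49)) = (-4*(0 + (-3 - 18)))*(51 + (-31 - 49)) = (-4*(0 - 21))*(51 - 80) = -4*(-21)*(-29) = 84*(-29) = -2436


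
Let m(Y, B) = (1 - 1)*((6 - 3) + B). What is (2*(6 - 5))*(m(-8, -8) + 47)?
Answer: 94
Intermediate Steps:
m(Y, B) = 0 (m(Y, B) = 0*(3 + B) = 0)
(2*(6 - 5))*(m(-8, -8) + 47) = (2*(6 - 5))*(0 + 47) = (2*1)*47 = 2*47 = 94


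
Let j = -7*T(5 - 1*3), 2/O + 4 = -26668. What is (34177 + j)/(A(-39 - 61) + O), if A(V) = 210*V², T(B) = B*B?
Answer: 455411064/28005599999 ≈ 0.016261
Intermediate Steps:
T(B) = B²
O = -1/13336 (O = 2/(-4 - 26668) = 2/(-26672) = 2*(-1/26672) = -1/13336 ≈ -7.4985e-5)
j = -28 (j = -7*(5 - 1*3)² = -7*(5 - 3)² = -7*2² = -7*4 = -28)
(34177 + j)/(A(-39 - 61) + O) = (34177 - 28)/(210*(-39 - 61)² - 1/13336) = 34149/(210*(-100)² - 1/13336) = 34149/(210*10000 - 1/13336) = 34149/(2100000 - 1/13336) = 34149/(28005599999/13336) = 34149*(13336/28005599999) = 455411064/28005599999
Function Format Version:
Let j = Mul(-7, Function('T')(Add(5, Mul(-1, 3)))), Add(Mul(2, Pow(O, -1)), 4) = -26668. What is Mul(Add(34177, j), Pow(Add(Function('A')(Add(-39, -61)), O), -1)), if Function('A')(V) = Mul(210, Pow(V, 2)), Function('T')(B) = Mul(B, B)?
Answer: Rational(455411064, 28005599999) ≈ 0.016261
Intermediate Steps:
Function('T')(B) = Pow(B, 2)
O = Rational(-1, 13336) (O = Mul(2, Pow(Add(-4, -26668), -1)) = Mul(2, Pow(-26672, -1)) = Mul(2, Rational(-1, 26672)) = Rational(-1, 13336) ≈ -7.4985e-5)
j = -28 (j = Mul(-7, Pow(Add(5, Mul(-1, 3)), 2)) = Mul(-7, Pow(Add(5, -3), 2)) = Mul(-7, Pow(2, 2)) = Mul(-7, 4) = -28)
Mul(Add(34177, j), Pow(Add(Function('A')(Add(-39, -61)), O), -1)) = Mul(Add(34177, -28), Pow(Add(Mul(210, Pow(Add(-39, -61), 2)), Rational(-1, 13336)), -1)) = Mul(34149, Pow(Add(Mul(210, Pow(-100, 2)), Rational(-1, 13336)), -1)) = Mul(34149, Pow(Add(Mul(210, 10000), Rational(-1, 13336)), -1)) = Mul(34149, Pow(Add(2100000, Rational(-1, 13336)), -1)) = Mul(34149, Pow(Rational(28005599999, 13336), -1)) = Mul(34149, Rational(13336, 28005599999)) = Rational(455411064, 28005599999)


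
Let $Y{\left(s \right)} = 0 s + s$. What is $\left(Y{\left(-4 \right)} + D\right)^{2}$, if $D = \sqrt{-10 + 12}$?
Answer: $\left(4 - \sqrt{2}\right)^{2} \approx 6.6863$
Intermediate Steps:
$Y{\left(s \right)} = s$ ($Y{\left(s \right)} = 0 + s = s$)
$D = \sqrt{2} \approx 1.4142$
$\left(Y{\left(-4 \right)} + D\right)^{2} = \left(-4 + \sqrt{2}\right)^{2}$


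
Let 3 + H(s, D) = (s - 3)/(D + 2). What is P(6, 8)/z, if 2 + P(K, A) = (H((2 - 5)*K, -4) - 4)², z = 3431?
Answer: 41/13724 ≈ 0.0029875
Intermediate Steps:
H(s, D) = -3 + (-3 + s)/(2 + D) (H(s, D) = -3 + (s - 3)/(D + 2) = -3 + (-3 + s)/(2 + D))
P(K, A) = -2 + (-11/2 + 3*K/2)² (P(K, A) = -2 + ((-9 + (2 - 5)*K - 3*(-4))/(2 - 4) - 4)² = -2 + ((-9 - 3*K + 12)/(-2) - 4)² = -2 + (-(3 - 3*K)/2 - 4)² = -2 + ((-3/2 + 3*K/2) - 4)² = -2 + (-11/2 + 3*K/2)²)
P(6, 8)/z = (-2 + (11 - 3*6)²/4)/3431 = (-2 + (11 - 18)²/4)/3431 = (-2 + (¼)*(-7)²)/3431 = (-2 + (¼)*49)/3431 = (-2 + 49/4)/3431 = (1/3431)*(41/4) = 41/13724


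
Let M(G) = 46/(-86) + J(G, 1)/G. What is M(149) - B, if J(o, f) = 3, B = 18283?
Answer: -117142479/6407 ≈ -18284.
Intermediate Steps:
M(G) = -23/43 + 3/G (M(G) = 46/(-86) + 3/G = 46*(-1/86) + 3/G = -23/43 + 3/G)
M(149) - B = (-23/43 + 3/149) - 1*18283 = (-23/43 + 3*(1/149)) - 18283 = (-23/43 + 3/149) - 18283 = -3298/6407 - 18283 = -117142479/6407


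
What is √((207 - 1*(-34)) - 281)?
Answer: 2*I*√10 ≈ 6.3246*I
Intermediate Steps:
√((207 - 1*(-34)) - 281) = √((207 + 34) - 281) = √(241 - 281) = √(-40) = 2*I*√10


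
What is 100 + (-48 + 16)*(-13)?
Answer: 516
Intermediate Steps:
100 + (-48 + 16)*(-13) = 100 - 32*(-13) = 100 + 416 = 516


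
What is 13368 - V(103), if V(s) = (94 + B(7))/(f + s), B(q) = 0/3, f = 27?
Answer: 868873/65 ≈ 13367.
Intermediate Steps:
B(q) = 0 (B(q) = 0*(⅓) = 0)
V(s) = 94/(27 + s) (V(s) = (94 + 0)/(27 + s) = 94/(27 + s))
13368 - V(103) = 13368 - 94/(27 + 103) = 13368 - 94/130 = 13368 - 1*47/65 = 13368 - 47/65 = 868873/65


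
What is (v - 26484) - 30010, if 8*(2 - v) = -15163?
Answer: -436773/8 ≈ -54597.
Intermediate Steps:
v = 15179/8 (v = 2 - ⅛*(-15163) = 2 + 15163/8 = 15179/8 ≈ 1897.4)
(v - 26484) - 30010 = (15179/8 - 26484) - 30010 = -196693/8 - 30010 = -436773/8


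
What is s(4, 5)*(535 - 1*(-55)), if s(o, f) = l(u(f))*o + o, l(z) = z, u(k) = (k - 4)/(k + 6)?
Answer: 28320/11 ≈ 2574.5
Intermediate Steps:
u(k) = (-4 + k)/(6 + k)
s(o, f) = o + o*(-4 + f)/(6 + f) (s(o, f) = ((-4 + f)/(6 + f))*o + o = o*(-4 + f)/(6 + f) + o = o + o*(-4 + f)/(6 + f))
s(4, 5)*(535 - 1*(-55)) = (2*4*(1 + 5)/(6 + 5))*(535 - 1*(-55)) = (2*4*6/11)*(535 + 55) = (2*4*(1/11)*6)*590 = (48/11)*590 = 28320/11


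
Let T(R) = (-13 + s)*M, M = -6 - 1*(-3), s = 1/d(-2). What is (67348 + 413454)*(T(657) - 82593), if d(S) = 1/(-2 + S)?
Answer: -39686358684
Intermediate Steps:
s = -4 (s = 1/(1/(-2 - 2)) = 1/(1/(-4)) = 1/(-1/4) = -4)
M = -3 (M = -6 + 3 = -3)
T(R) = 51 (T(R) = (-13 - 4)*(-3) = -17*(-3) = 51)
(67348 + 413454)*(T(657) - 82593) = (67348 + 413454)*(51 - 82593) = 480802*(-82542) = -39686358684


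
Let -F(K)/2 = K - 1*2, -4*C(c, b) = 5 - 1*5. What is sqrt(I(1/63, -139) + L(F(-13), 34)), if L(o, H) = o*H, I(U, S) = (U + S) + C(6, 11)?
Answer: 4*sqrt(24283)/21 ≈ 29.682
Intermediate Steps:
C(c, b) = 0 (C(c, b) = -(5 - 1*5)/4 = -(5 - 5)/4 = -1/4*0 = 0)
F(K) = 4 - 2*K (F(K) = -2*(K - 1*2) = -2*(K - 2) = -2*(-2 + K) = 4 - 2*K)
I(U, S) = S + U (I(U, S) = (U + S) + 0 = (S + U) + 0 = S + U)
L(o, H) = H*o
sqrt(I(1/63, -139) + L(F(-13), 34)) = sqrt((-139 + 1/63) + 34*(4 - 2*(-13))) = sqrt((-139 + 1/63) + 34*(4 + 26)) = sqrt(-8756/63 + 34*30) = sqrt(-8756/63 + 1020) = sqrt(55504/63) = 4*sqrt(24283)/21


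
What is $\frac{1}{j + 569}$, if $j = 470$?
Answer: $\frac{1}{1039} \approx 0.00096246$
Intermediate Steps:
$\frac{1}{j + 569} = \frac{1}{470 + 569} = \frac{1}{1039}$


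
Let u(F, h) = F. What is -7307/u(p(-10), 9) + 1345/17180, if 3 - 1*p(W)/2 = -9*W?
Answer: 12576829/298932 ≈ 42.073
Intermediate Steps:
p(W) = 6 + 18*W (p(W) = 6 - (-18)*W = 6 + 18*W)
-7307/u(p(-10), 9) + 1345/17180 = -7307/(6 + 18*(-10)) + 1345/17180 = -7307/(6 - 180) + 1345*(1/17180) = -7307/(-174) + 269/3436 = -7307*(-1/174) + 269/3436 = 7307/174 + 269/3436 = 12576829/298932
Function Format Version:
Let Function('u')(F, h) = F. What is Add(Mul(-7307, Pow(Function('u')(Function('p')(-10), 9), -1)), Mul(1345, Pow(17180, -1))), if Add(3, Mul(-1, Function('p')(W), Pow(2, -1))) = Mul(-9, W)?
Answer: Rational(12576829, 298932) ≈ 42.073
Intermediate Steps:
Function('p')(W) = Add(6, Mul(18, W)) (Function('p')(W) = Add(6, Mul(-2, Mul(-9, W))) = Add(6, Mul(18, W)))
Add(Mul(-7307, Pow(Function('u')(Function('p')(-10), 9), -1)), Mul(1345, Pow(17180, -1))) = Add(Mul(-7307, Pow(Add(6, Mul(18, -10)), -1)), Mul(1345, Pow(17180, -1))) = Add(Mul(-7307, Pow(Add(6, -180), -1)), Mul(1345, Rational(1, 17180))) = Add(Mul(-7307, Pow(-174, -1)), Rational(269, 3436)) = Add(Mul(-7307, Rational(-1, 174)), Rational(269, 3436)) = Add(Rational(7307, 174), Rational(269, 3436)) = Rational(12576829, 298932)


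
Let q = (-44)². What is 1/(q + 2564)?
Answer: 1/4500 ≈ 0.00022222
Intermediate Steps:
q = 1936
1/(q + 2564) = 1/(1936 + 2564) = 1/4500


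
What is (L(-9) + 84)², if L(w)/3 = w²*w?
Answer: 4422609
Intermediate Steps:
L(w) = 3*w³ (L(w) = 3*(w²*w) = 3*w³)
(L(-9) + 84)² = (3*(-9)³ + 84)² = (3*(-729) + 84)² = (-2187 + 84)² = (-2103)² = 4422609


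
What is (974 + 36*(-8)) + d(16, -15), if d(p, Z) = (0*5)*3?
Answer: 686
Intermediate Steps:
d(p, Z) = 0 (d(p, Z) = 0*3 = 0)
(974 + 36*(-8)) + d(16, -15) = (974 + 36*(-8)) + 0 = (974 - 288) + 0 = 686 + 0 = 686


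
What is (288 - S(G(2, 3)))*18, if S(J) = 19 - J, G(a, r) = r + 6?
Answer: 5004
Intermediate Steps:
G(a, r) = 6 + r
(288 - S(G(2, 3)))*18 = (288 - (19 - (6 + 3)))*18 = (288 - (19 - 1*9))*18 = (288 - (19 - 9))*18 = (288 - 1*10)*18 = (288 - 10)*18 = 278*18 = 5004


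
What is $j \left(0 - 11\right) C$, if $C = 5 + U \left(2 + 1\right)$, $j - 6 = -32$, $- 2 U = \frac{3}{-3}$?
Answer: $1859$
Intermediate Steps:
$U = \frac{1}{2}$ ($U = - \frac{3 \frac{1}{-3}}{2} = - \frac{3 \left(- \frac{1}{3}\right)}{2} = \left(- \frac{1}{2}\right) \left(-1\right) = \frac{1}{2} \approx 0.5$)
$j = -26$ ($j = 6 - 32 = -26$)
$C = \frac{13}{2}$ ($C = 5 + \frac{2 + 1}{2} = 5 + \frac{1}{2} \cdot 3 = 5 + \frac{3}{2} = \frac{13}{2} \approx 6.5$)
$j \left(0 - 11\right) C = - 26 \left(0 - 11\right) \frac{13}{2} = - 26 \left(\left(-11\right) \frac{13}{2}\right) = \left(-26\right) \left(- \frac{143}{2}\right) = 1859$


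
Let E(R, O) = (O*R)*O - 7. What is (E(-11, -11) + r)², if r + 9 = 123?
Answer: 1498176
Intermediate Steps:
E(R, O) = -7 + R*O² (E(R, O) = R*O² - 7 = -7 + R*O²)
r = 114 (r = -9 + 123 = 114)
(E(-11, -11) + r)² = ((-7 - 11*(-11)²) + 114)² = ((-7 - 11*121) + 114)² = ((-7 - 1331) + 114)² = (-1338 + 114)² = (-1224)² = 1498176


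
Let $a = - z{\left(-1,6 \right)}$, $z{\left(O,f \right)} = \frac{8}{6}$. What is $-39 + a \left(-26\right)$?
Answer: $- \frac{13}{3} \approx -4.3333$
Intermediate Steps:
$z{\left(O,f \right)} = \frac{4}{3}$ ($z{\left(O,f \right)} = 8 \cdot \frac{1}{6} = \frac{4}{3}$)
$a = - \frac{4}{3}$ ($a = \left(-1\right) \frac{4}{3} = - \frac{4}{3} \approx -1.3333$)
$-39 + a \left(-26\right) = -39 - - \frac{104}{3} = -39 + \frac{104}{3} = - \frac{13}{3}$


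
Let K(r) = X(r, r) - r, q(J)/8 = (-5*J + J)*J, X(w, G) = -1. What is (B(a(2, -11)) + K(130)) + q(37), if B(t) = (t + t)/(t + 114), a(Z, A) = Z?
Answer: -1274230/29 ≈ -43939.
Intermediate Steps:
q(J) = -32*J² (q(J) = 8*((-5*J + J)*J) = 8*((-4*J)*J) = 8*(-4*J²) = -32*J²)
K(r) = -1 - r
B(t) = 2*t/(114 + t) (B(t) = (2*t)/(114 + t) = 2*t/(114 + t))
(B(a(2, -11)) + K(130)) + q(37) = (2*2/(114 + 2) + (-1 - 1*130)) - 32*37² = (2*2/116 + (-1 - 130)) - 32*1369 = (2*2*(1/116) - 131) - 43808 = (1/29 - 131) - 43808 = -3798/29 - 43808 = -1274230/29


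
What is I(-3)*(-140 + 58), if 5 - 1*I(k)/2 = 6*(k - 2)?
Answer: -5740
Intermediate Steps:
I(k) = 34 - 12*k (I(k) = 10 - 12*(k - 2) = 10 - 12*(-2 + k) = 10 - 2*(-12 + 6*k) = 10 + (24 - 12*k) = 34 - 12*k)
I(-3)*(-140 + 58) = (34 - 12*(-3))*(-140 + 58) = (34 + 36)*(-82) = 70*(-82) = -5740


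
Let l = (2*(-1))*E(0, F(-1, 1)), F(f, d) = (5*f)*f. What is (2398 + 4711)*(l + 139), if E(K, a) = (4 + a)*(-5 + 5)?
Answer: 988151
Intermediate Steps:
F(f, d) = 5*f²
E(K, a) = 0 (E(K, a) = (4 + a)*0 = 0)
l = 0 (l = (2*(-1))*0 = -2*0 = 0)
(2398 + 4711)*(l + 139) = (2398 + 4711)*(0 + 139) = 7109*139 = 988151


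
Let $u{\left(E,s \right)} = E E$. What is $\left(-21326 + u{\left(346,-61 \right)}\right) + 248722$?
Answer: $347112$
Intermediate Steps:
$u{\left(E,s \right)} = E^{2}$
$\left(-21326 + u{\left(346,-61 \right)}\right) + 248722 = \left(-21326 + 346^{2}\right) + 248722 = \left(-21326 + 119716\right) + 248722 = 98390 + 248722 = 347112$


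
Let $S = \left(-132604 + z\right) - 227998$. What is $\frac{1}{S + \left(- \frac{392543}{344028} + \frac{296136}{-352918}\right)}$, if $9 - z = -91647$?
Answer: $- \frac{60706836852}{16326981151281133} \approx -3.7182 \cdot 10^{-6}$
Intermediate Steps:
$z = 91656$ ($z = 9 - -91647 = 9 + 91647 = 91656$)
$S = -268946$ ($S = \left(-132604 + 91656\right) - 227998 = -40948 - 227998 = -268946$)
$\frac{1}{S + \left(- \frac{392543}{344028} + \frac{296136}{-352918}\right)} = \frac{1}{-268946 + \left(- \frac{392543}{344028} + \frac{296136}{-352918}\right)} = \frac{1}{-268946 + \left(\left(-392543\right) \frac{1}{344028} + 296136 \left(- \frac{1}{352918}\right)\right)} = \frac{1}{-268946 - \frac{120207283141}{60706836852}} = \frac{1}{- \frac{16326981151281133}{60706836852}} = - \frac{60706836852}{16326981151281133}$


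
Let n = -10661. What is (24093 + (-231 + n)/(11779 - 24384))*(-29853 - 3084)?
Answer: -10003070882109/12605 ≈ -7.9358e+8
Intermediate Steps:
(24093 + (-231 + n)/(11779 - 24384))*(-29853 - 3084) = (24093 + (-231 - 10661)/(11779 - 24384))*(-29853 - 3084) = (24093 - 10892/(-12605))*(-32937) = (24093 - 10892*(-1/12605))*(-32937) = (24093 + 10892/12605)*(-32937) = (303703157/12605)*(-32937) = -10003070882109/12605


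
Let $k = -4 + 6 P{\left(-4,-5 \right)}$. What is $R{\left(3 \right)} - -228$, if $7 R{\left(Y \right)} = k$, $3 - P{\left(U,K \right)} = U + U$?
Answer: $\frac{1658}{7} \approx 236.86$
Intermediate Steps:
$P{\left(U,K \right)} = 3 - 2 U$ ($P{\left(U,K \right)} = 3 - \left(U + U\right) = 3 - 2 U$)
$k = 62$ ($k = -4 + 6 \left(3 - -8\right) = -4 + 6 \left(3 + 8\right) = -4 + 6 \cdot 11 = -4 + 66 = 62$)
$R{\left(Y \right)} = \frac{62}{7}$ ($R{\left(Y \right)} = \frac{1}{7} \cdot 62 = \frac{62}{7}$)
$R{\left(3 \right)} - -228 = \frac{62}{7} - -228 = \frac{62}{7} + 228 = \frac{1658}{7}$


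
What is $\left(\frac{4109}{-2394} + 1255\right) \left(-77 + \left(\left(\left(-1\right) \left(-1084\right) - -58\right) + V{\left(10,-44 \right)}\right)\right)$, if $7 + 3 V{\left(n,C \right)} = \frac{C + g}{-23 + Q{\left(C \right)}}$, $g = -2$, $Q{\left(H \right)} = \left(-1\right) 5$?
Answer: $\frac{6380053355}{4788} \approx 1.3325 \cdot 10^{6}$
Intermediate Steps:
$Q{\left(H \right)} = -5$
$V{\left(n,C \right)} = - \frac{97}{42} - \frac{C}{84}$ ($V{\left(n,C \right)} = - \frac{7}{3} + \frac{\left(C - 2\right) \frac{1}{-23 - 5}}{3} = - \frac{7}{3} + \frac{\left(-2 + C\right) \frac{1}{-28}}{3} = - \frac{7}{3} + \frac{\left(-2 + C\right) \left(- \frac{1}{28}\right)}{3} = - \frac{7}{3} + \frac{\frac{1}{14} - \frac{C}{28}}{3} = - \frac{7}{3} - \left(- \frac{1}{42} + \frac{C}{84}\right) = - \frac{97}{42} - \frac{C}{84}$)
$\left(\frac{4109}{-2394} + 1255\right) \left(-77 + \left(\left(\left(-1\right) \left(-1084\right) - -58\right) + V{\left(10,-44 \right)}\right)\right) = \left(\frac{4109}{-2394} + 1255\right) \left(-77 - - \frac{15963}{14}\right) = \left(4109 \left(- \frac{1}{2394}\right) + 1255\right) \left(-77 + \left(\left(1084 + 58\right) + \left(- \frac{97}{42} + \frac{11}{21}\right)\right)\right) = \left(- \frac{587}{342} + 1255\right) \left(-77 + \left(1142 - \frac{25}{14}\right)\right) = \frac{428623 \left(-77 + \frac{15963}{14}\right)}{342} = \frac{428623}{342} \cdot \frac{14885}{14} = \frac{6380053355}{4788}$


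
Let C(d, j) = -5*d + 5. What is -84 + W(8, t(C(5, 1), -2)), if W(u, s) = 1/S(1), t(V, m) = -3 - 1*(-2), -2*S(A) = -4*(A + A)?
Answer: -335/4 ≈ -83.750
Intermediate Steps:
S(A) = 4*A (S(A) = -(-2)*(A + A) = -(-2)*2*A = -(-4)*A = 4*A)
C(d, j) = 5 - 5*d
t(V, m) = -1 (t(V, m) = -3 + 2 = -1)
W(u, s) = 1/4 (W(u, s) = 1/(4*1) = 1/4)
-84 + W(8, t(C(5, 1), -2)) = -84 + 1/4 = -335/4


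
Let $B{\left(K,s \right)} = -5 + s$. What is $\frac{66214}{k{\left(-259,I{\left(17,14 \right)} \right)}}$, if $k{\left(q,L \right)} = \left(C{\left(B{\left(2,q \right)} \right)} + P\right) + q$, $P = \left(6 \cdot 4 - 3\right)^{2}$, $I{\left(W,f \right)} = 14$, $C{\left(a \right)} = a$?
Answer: $- \frac{33107}{41} \approx -807.49$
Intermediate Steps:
$P = 441$ ($P = \left(24 - 3\right)^{2} = 21^{2} = 441$)
$k{\left(q,L \right)} = 436 + 2 q$ ($k{\left(q,L \right)} = \left(\left(-5 + q\right) + 441\right) + q = \left(436 + q\right) + q = 436 + 2 q$)
$\frac{66214}{k{\left(-259,I{\left(17,14 \right)} \right)}} = \frac{66214}{436 + 2 \left(-259\right)} = \frac{66214}{436 - 518} = \frac{66214}{-82} = 66214 \left(- \frac{1}{82}\right) = - \frac{33107}{41}$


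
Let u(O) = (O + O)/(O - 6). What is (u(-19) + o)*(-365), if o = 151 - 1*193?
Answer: 73876/5 ≈ 14775.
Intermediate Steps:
o = -42 (o = 151 - 193 = -42)
u(O) = 2*O/(-6 + O) (u(O) = (2*O)/(-6 + O) = 2*O/(-6 + O))
(u(-19) + o)*(-365) = (2*(-19)/(-6 - 19) - 42)*(-365) = (2*(-19)/(-25) - 42)*(-365) = (2*(-19)*(-1/25) - 42)*(-365) = (38/25 - 42)*(-365) = -1012/25*(-365) = 73876/5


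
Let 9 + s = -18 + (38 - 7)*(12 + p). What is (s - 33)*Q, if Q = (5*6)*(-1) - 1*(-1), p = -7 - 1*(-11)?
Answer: -12644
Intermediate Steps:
p = 4 (p = -7 + 11 = 4)
Q = -29 (Q = 30*(-1) + 1 = -30 + 1 = -29)
s = 469 (s = -9 + (-18 + (38 - 7)*(12 + 4)) = -9 + (-18 + 31*16) = -9 + (-18 + 496) = -9 + 478 = 469)
(s - 33)*Q = (469 - 33)*(-29) = 436*(-29) = -12644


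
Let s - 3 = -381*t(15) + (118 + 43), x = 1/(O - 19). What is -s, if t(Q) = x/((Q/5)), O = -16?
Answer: -5867/35 ≈ -167.63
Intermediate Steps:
x = -1/35 (x = 1/(-16 - 19) = 1/(-35) = -1/35 ≈ -0.028571)
t(Q) = -1/(7*Q) (t(Q) = -5/Q/35 = -1/(7*Q))
s = 5867/35 (s = 3 + (-(-381)/(7*15) + (118 + 43)) = 3 + (-(-381)/(7*15) + 161) = 3 + (-381*(-1/105) + 161) = 3 + (127/35 + 161) = 3 + 5762/35 = 5867/35 ≈ 167.63)
-s = -1*5867/35 = -5867/35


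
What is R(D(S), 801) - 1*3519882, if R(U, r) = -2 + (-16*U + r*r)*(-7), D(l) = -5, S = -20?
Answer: -8011651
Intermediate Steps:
R(U, r) = -2 - 7*r² + 112*U (R(U, r) = -2 + (-16*U + r²)*(-7) = -2 + (r² - 16*U)*(-7) = -2 + (-7*r² + 112*U) = -2 - 7*r² + 112*U)
R(D(S), 801) - 1*3519882 = (-2 - 7*801² + 112*(-5)) - 1*3519882 = (-2 - 7*641601 - 560) - 3519882 = (-2 - 4491207 - 560) - 3519882 = -4491769 - 3519882 = -8011651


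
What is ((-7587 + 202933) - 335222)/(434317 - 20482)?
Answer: -139876/413835 ≈ -0.33800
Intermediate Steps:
((-7587 + 202933) - 335222)/(434317 - 20482) = (195346 - 335222)/413835 = -139876*1/413835 = -139876/413835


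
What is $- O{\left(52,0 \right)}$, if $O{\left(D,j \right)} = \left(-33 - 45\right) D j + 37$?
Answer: $-37$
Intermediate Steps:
$O{\left(D,j \right)} = 37 - 78 D j$ ($O{\left(D,j \right)} = - 78 D j + 37 = 37 - 78 D j$)
$- O{\left(52,0 \right)} = - (37 - 4056 \cdot 0) = - (37 + 0) = \left(-1\right) 37 = -37$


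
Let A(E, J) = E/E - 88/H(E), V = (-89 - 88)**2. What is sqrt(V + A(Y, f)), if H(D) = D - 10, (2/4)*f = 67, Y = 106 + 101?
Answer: sqrt(1215868634)/197 ≈ 177.00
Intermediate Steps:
Y = 207
V = 31329 (V = (-177)**2 = 31329)
f = 134 (f = 2*67 = 134)
H(D) = -10 + D
A(E, J) = 1 - 88/(-10 + E) (A(E, J) = E/E - 88/(-10 + E) = 1 - 88/(-10 + E))
sqrt(V + A(Y, f)) = sqrt(31329 + (-98 + 207)/(-10 + 207)) = sqrt(31329 + 109/197) = sqrt(6171922/197) = sqrt(1215868634)/197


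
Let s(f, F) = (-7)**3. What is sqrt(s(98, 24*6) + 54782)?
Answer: 7*sqrt(1111) ≈ 233.32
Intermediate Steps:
s(f, F) = -343
sqrt(s(98, 24*6) + 54782) = sqrt(-343 + 54782) = sqrt(54439) = 7*sqrt(1111)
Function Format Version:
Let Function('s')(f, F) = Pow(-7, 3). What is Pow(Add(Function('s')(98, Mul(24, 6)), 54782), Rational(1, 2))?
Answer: Mul(7, Pow(1111, Rational(1, 2))) ≈ 233.32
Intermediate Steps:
Function('s')(f, F) = -343
Pow(Add(Function('s')(98, Mul(24, 6)), 54782), Rational(1, 2)) = Pow(Add(-343, 54782), Rational(1, 2)) = Pow(54439, Rational(1, 2)) = Mul(7, Pow(1111, Rational(1, 2)))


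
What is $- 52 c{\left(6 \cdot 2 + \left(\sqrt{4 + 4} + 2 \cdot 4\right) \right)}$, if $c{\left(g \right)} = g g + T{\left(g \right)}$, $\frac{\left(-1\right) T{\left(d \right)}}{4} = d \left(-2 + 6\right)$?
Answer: $-4576 - 2496 \sqrt{2} \approx -8105.9$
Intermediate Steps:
$T{\left(d \right)} = - 16 d$ ($T{\left(d \right)} = - 4 d \left(-2 + 6\right) = - 4 d 4 = - 4 \cdot 4 d = - 16 d$)
$c{\left(g \right)} = g^{2} - 16 g$ ($c{\left(g \right)} = g g - 16 g = g^{2} - 16 g$)
$- 52 c{\left(6 \cdot 2 + \left(\sqrt{4 + 4} + 2 \cdot 4\right) \right)} = - 52 \left(6 \cdot 2 + \left(\sqrt{4 + 4} + 2 \cdot 4\right)\right) \left(-16 + \left(6 \cdot 2 + \left(\sqrt{4 + 4} + 2 \cdot 4\right)\right)\right) = - 52 \left(12 + \left(\sqrt{8} + 8\right)\right) \left(-16 + \left(12 + \left(\sqrt{8} + 8\right)\right)\right) = - 52 \left(12 + \left(2 \sqrt{2} + 8\right)\right) \left(-16 + \left(12 + \left(2 \sqrt{2} + 8\right)\right)\right) = - 52 \left(12 + \left(8 + 2 \sqrt{2}\right)\right) \left(-16 + \left(12 + \left(8 + 2 \sqrt{2}\right)\right)\right) = - 52 \left(20 + 2 \sqrt{2}\right) \left(-16 + \left(20 + 2 \sqrt{2}\right)\right) = - 52 \left(20 + 2 \sqrt{2}\right) \left(4 + 2 \sqrt{2}\right) = - 52 \left(4 + 2 \sqrt{2}\right) \left(20 + 2 \sqrt{2}\right)$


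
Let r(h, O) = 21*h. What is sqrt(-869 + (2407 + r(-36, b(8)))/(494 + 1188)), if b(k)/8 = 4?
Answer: 3*I*sqrt(324446)/58 ≈ 29.462*I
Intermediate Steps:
b(k) = 32 (b(k) = 8*4 = 32)
sqrt(-869 + (2407 + r(-36, b(8)))/(494 + 1188)) = sqrt(-869 + (2407 + 21*(-36))/(494 + 1188)) = sqrt(-869 + (2407 - 756)/1682) = sqrt(-869 + 1651*(1/1682)) = sqrt(-869 + 1651/1682) = sqrt(-1460007/1682) = 3*I*sqrt(324446)/58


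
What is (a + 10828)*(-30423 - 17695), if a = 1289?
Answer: -583045806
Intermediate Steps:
(a + 10828)*(-30423 - 17695) = (1289 + 10828)*(-30423 - 17695) = 12117*(-48118) = -583045806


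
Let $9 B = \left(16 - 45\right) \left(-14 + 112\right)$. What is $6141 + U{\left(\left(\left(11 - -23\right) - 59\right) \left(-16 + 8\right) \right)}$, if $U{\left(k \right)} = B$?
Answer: $\frac{52427}{9} \approx 5825.2$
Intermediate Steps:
$B = - \frac{2842}{9}$ ($B = \frac{\left(16 - 45\right) \left(-14 + 112\right)}{9} = \frac{\left(-29\right) 98}{9} = \frac{1}{9} \left(-2842\right) = - \frac{2842}{9} \approx -315.78$)
$U{\left(k \right)} = - \frac{2842}{9}$
$6141 + U{\left(\left(\left(11 - -23\right) - 59\right) \left(-16 + 8\right) \right)} = 6141 - \frac{2842}{9} = \frac{52427}{9}$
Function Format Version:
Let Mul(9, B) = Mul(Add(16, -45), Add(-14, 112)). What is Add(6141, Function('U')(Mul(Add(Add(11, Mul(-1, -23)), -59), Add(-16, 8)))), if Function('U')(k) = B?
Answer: Rational(52427, 9) ≈ 5825.2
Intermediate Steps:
B = Rational(-2842, 9) (B = Mul(Rational(1, 9), Mul(Add(16, -45), Add(-14, 112))) = Mul(Rational(1, 9), Mul(-29, 98)) = Mul(Rational(1, 9), -2842) = Rational(-2842, 9) ≈ -315.78)
Function('U')(k) = Rational(-2842, 9)
Add(6141, Function('U')(Mul(Add(Add(11, Mul(-1, -23)), -59), Add(-16, 8)))) = Add(6141, Rational(-2842, 9)) = Rational(52427, 9)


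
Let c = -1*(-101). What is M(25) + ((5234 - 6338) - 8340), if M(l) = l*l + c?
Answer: -8718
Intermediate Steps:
c = 101
M(l) = 101 + l² (M(l) = l*l + 101 = l² + 101 = 101 + l²)
M(25) + ((5234 - 6338) - 8340) = (101 + 25²) + ((5234 - 6338) - 8340) = (101 + 625) + (-1104 - 8340) = 726 - 9444 = -8718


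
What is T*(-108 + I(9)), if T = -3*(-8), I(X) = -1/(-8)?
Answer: -2589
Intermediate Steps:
I(X) = 1/8 (I(X) = -1*(-1/8) = 1/8)
T = 24
T*(-108 + I(9)) = 24*(-108 + 1/8) = 24*(-863/8) = -2589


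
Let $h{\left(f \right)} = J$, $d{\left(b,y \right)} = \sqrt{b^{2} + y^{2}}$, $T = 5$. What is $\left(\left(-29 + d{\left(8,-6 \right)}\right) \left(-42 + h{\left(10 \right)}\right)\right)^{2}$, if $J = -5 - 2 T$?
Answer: $1172889$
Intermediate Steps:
$J = -15$ ($J = -5 - 10 = -15$)
$h{\left(f \right)} = -15$
$\left(\left(-29 + d{\left(8,-6 \right)}\right) \left(-42 + h{\left(10 \right)}\right)\right)^{2} = \left(\left(-29 + \sqrt{8^{2} + \left(-6\right)^{2}}\right) \left(-42 - 15\right)\right)^{2} = \left(\left(-29 + \sqrt{64 + 36}\right) \left(-57\right)\right)^{2} = \left(\left(-29 + \sqrt{100}\right) \left(-57\right)\right)^{2} = \left(\left(-29 + 10\right) \left(-57\right)\right)^{2} = \left(\left(-19\right) \left(-57\right)\right)^{2} = 1083^{2} = 1172889$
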